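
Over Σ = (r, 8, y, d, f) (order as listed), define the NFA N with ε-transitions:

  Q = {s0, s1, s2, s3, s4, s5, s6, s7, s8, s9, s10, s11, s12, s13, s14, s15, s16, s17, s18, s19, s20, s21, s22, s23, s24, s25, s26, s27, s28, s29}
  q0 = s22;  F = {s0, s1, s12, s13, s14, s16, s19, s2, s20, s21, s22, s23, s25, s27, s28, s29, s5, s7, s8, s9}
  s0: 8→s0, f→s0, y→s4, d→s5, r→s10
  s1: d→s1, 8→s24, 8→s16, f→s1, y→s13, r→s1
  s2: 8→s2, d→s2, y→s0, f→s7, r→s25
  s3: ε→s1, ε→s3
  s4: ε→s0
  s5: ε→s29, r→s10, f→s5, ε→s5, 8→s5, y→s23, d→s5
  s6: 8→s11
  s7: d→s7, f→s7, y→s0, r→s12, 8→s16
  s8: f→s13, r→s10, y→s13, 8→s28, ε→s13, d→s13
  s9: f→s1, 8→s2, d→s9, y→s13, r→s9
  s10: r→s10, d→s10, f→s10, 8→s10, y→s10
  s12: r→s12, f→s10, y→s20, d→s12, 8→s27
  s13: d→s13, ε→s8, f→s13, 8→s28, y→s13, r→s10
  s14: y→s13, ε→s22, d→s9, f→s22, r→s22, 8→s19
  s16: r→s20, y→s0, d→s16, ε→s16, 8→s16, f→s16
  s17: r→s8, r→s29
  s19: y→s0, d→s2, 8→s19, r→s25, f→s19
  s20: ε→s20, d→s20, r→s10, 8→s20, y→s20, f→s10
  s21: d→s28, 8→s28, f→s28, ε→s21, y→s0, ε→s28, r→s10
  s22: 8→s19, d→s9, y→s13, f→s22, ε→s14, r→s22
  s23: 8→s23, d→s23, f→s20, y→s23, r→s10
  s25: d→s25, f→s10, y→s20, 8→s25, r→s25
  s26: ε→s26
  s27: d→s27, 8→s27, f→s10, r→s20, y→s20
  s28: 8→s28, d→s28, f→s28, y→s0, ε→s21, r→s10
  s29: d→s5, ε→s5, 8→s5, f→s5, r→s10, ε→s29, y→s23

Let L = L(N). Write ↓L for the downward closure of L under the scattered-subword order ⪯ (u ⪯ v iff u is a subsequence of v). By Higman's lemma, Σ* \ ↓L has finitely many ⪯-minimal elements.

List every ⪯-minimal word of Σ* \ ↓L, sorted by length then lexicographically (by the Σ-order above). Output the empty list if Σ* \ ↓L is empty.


|Q|=30, |F|=20, |δ|=126 (17 ε).
min D↑ (17 st, q0=0, F={7}): 0:r→0,8→1,y→2,d→3,f→0 1:r→4,8→1,y→5,d→6,f→1 2:r→7,8→8,y→2,d→2,f→2 3:r→3,8→6,y→2,d→3,f→9 4:r→4,8→4,y→10,d→4,f→7 5:r→7,8→5,y→5,d→11,f→5 6:r→4,8→6,y→5,d→6,f→12 7:r→7,8→7,y→7,d→7,f→7 8:r→7,8→8,y→5,d→8,f→8 9:r→9,8→13,y→2,d→9,f→9 10:r→7,8→10,y→10,d→10,f→7 11:r→7,8→11,y→14,d→11,f→11 12:r→15,8→13,y→5,d→12,f→12 13:r→10,8→13,y→5,d→13,f→13 14:r→7,8→14,y→14,d→14,f→10 15:r→15,8→16,y→10,d→15,f→7 16:r→10,8→16,y→10,d→16,f→7 [Hopcroft].
'yr': |S_i|=[23, 11, 1] end={s10} rej; 2/2 deletions ∈↓L.
'8rf': run [23, 17, 5, 1] end={s10} rej; 3/3 single-dels accept.
'df8rr': run [23, 20, 17, 12, 2, 1] end={s10} rej; 5/5 deletions ∈↓L.
'8ydyff': run [23, 17, 7, 5, 3, 2, 1] end={s10} — reject; 6/6 del acc.
4 minimals (antichain).

A = [yr, 8rf, df8rr, 8ydyff].


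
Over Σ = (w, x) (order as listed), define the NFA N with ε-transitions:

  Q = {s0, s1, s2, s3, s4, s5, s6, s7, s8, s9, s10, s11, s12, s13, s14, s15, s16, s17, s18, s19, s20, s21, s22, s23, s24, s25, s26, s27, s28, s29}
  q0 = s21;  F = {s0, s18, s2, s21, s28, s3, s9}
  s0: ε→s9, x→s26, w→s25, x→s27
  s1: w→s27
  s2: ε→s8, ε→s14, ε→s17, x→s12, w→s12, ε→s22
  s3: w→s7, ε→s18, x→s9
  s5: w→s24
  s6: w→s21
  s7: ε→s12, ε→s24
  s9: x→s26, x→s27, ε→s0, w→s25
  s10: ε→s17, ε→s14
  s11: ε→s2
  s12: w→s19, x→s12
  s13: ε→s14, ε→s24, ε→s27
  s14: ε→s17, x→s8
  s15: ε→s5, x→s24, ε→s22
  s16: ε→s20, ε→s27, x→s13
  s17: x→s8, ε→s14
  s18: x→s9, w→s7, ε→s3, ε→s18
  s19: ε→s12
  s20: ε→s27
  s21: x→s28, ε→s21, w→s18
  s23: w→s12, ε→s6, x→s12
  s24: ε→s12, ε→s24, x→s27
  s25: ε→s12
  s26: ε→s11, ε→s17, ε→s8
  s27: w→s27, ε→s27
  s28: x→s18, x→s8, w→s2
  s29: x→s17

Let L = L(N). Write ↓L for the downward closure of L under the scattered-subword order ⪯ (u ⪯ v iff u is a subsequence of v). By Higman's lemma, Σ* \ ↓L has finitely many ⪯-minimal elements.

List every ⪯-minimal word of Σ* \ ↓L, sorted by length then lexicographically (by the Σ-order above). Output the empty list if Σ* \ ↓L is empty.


min(Σ*\↓L) = [ww, xwx, xxw, wxxx, xxxxx].

|Q|=30, |F|=7, |δ|=65 (34 ε).
min D↑ (6 st, q0=0, F={3}): 0:w→1,x→2 1:w→3,x→4 2:w→5,x→1 3:w→3,x→3 4:w→3,x→5 5:w→3,x→3.
'ww': |S_i|=[19, 17, 6] end={s12,s19,s24,s25,s27,s7} ∉↓L; 2/2 single-dels accept.
'xwx': |S_i|=[19, 18, 11, 4] end={s12,s19,s27,s8} ∉↓L; 3/3 single-dels accept.
'xxw': |S_i|=[19, 18, 17, 6] end={s12,s19,s24,s25,s27,s7} — reject; 3/3 deletions ∈↓L.
'wxxx': |S_i|=[19, 17, 13, 10, 3] end={s12,s19,s8} — reject; 4/4 single-dels accept.
'xxxxx': |S_i|=[19, 18, 17, 13, 10, 3] end={s12,s19,s8} — reject; 5/5 deletions ∈↓L.
5 obstructions.


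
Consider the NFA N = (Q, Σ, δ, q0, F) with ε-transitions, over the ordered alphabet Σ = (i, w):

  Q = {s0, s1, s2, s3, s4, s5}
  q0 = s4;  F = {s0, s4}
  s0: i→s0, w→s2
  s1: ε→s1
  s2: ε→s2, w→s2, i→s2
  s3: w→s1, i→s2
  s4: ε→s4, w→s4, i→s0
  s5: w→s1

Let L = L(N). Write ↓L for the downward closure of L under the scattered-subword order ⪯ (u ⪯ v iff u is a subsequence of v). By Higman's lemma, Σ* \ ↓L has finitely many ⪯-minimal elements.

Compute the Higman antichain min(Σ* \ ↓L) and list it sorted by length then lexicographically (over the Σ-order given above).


Antichain: [iw].

|Q|=6, |F|=2, |δ|=12 (3 ε).
min D↑ (3 st, q0=0, F={2}): 0:i→1,w→0 1:i→1,w→2 2:i→2,w→2 [Hopcroft].
'iw': run [3, 2, 1] end={s2} rej; 2/2 del acc.
1 obstructions.


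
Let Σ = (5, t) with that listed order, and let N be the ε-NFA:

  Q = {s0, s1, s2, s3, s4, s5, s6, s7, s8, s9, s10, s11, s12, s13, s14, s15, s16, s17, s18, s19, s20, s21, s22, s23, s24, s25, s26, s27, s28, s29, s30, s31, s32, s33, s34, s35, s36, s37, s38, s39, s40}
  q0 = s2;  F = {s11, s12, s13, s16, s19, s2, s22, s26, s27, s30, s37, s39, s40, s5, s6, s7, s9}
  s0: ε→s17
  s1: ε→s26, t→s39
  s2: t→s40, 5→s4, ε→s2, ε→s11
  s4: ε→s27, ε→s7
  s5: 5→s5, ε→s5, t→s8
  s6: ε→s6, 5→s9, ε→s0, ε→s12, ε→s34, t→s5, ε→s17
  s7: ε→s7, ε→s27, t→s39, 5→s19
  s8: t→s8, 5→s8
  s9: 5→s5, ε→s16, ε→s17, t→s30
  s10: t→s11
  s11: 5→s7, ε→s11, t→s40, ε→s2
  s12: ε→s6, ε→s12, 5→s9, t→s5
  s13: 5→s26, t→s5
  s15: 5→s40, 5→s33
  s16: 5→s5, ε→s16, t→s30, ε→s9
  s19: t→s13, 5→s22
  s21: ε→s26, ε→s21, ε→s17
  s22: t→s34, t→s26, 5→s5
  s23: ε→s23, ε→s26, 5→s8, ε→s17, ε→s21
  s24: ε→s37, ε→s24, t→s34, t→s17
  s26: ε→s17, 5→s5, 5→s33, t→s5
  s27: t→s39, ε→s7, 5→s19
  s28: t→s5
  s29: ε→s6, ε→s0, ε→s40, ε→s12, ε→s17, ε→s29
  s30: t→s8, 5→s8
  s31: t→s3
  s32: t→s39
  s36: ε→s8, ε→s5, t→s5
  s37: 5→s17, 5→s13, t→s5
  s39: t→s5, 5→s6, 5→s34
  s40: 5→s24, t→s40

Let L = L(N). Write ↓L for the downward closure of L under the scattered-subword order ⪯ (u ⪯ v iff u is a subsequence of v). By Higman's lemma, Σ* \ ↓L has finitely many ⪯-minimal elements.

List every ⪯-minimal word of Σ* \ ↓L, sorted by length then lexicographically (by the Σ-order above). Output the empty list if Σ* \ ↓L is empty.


A = [5ttt, t5tt, 5555t, 5t55t5].

|Q|=41, |F|=17, |δ|=92 (41 ε).
min D↑ (14 st, q0=0, F={12}): 0:5→1,t→2 1:5→3,t→4 2:5→5,t→2 3:5→6,t→7 4:5→8,t→9 5:5→7,t→9 6:5→9,t→10 7:5→10,t→9 8:5→11,t→9 9:5→9,t→12 10:5→9,t→9 11:5→9,t→13 12:5→12,t→12 13:5→12,t→12 [Hopcroft].
'5ttt': run [24, 21, 14, 3, 1] end={s8} ∉↓L; 4/4 deletions ∈↓L.
't5tt': N↓-sim [24, 17, 15, 5, 1] end={s8} rej; 4/4 deletions ∈↓L.
'5555t': N↓-sim [24, 21, 15, 10, 3, 1] end={s8} ∉↓L; 5/5 single-dels accept.
'5t55t5': run [24, 21, 14, 12, 7, 2, 1] end={s8} ∉↓L; 6/6 deletions ∈↓L.
4 words, ⪯-incomp.


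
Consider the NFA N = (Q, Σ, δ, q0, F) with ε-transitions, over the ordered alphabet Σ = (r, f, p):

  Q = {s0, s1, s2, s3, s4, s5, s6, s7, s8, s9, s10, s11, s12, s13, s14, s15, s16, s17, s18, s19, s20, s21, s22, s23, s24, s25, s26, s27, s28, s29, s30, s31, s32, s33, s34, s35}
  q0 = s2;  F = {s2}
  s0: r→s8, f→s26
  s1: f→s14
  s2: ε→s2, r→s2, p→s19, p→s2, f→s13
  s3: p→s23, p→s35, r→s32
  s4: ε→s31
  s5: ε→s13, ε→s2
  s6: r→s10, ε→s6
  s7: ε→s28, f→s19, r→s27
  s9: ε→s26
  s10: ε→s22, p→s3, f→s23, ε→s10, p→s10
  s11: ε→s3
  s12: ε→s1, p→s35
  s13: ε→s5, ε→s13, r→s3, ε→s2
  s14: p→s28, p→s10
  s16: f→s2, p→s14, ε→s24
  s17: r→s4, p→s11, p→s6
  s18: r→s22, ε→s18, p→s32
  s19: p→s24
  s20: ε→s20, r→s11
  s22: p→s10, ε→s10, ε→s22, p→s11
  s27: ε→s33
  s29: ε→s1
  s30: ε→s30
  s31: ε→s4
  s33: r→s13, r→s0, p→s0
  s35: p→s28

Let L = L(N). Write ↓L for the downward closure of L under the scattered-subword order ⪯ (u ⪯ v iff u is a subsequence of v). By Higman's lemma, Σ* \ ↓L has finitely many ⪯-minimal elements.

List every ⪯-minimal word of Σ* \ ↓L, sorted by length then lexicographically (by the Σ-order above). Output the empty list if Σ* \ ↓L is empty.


min(Σ*\↓L) = [].

|Q|=36, |F|=1, |δ|=58 (23 ε).
min D↑ (1 st, q0=0, F={}): 0:r→0,f→0,p→0 [Hopcroft].
L(D↑) = ∅; no obstructions.


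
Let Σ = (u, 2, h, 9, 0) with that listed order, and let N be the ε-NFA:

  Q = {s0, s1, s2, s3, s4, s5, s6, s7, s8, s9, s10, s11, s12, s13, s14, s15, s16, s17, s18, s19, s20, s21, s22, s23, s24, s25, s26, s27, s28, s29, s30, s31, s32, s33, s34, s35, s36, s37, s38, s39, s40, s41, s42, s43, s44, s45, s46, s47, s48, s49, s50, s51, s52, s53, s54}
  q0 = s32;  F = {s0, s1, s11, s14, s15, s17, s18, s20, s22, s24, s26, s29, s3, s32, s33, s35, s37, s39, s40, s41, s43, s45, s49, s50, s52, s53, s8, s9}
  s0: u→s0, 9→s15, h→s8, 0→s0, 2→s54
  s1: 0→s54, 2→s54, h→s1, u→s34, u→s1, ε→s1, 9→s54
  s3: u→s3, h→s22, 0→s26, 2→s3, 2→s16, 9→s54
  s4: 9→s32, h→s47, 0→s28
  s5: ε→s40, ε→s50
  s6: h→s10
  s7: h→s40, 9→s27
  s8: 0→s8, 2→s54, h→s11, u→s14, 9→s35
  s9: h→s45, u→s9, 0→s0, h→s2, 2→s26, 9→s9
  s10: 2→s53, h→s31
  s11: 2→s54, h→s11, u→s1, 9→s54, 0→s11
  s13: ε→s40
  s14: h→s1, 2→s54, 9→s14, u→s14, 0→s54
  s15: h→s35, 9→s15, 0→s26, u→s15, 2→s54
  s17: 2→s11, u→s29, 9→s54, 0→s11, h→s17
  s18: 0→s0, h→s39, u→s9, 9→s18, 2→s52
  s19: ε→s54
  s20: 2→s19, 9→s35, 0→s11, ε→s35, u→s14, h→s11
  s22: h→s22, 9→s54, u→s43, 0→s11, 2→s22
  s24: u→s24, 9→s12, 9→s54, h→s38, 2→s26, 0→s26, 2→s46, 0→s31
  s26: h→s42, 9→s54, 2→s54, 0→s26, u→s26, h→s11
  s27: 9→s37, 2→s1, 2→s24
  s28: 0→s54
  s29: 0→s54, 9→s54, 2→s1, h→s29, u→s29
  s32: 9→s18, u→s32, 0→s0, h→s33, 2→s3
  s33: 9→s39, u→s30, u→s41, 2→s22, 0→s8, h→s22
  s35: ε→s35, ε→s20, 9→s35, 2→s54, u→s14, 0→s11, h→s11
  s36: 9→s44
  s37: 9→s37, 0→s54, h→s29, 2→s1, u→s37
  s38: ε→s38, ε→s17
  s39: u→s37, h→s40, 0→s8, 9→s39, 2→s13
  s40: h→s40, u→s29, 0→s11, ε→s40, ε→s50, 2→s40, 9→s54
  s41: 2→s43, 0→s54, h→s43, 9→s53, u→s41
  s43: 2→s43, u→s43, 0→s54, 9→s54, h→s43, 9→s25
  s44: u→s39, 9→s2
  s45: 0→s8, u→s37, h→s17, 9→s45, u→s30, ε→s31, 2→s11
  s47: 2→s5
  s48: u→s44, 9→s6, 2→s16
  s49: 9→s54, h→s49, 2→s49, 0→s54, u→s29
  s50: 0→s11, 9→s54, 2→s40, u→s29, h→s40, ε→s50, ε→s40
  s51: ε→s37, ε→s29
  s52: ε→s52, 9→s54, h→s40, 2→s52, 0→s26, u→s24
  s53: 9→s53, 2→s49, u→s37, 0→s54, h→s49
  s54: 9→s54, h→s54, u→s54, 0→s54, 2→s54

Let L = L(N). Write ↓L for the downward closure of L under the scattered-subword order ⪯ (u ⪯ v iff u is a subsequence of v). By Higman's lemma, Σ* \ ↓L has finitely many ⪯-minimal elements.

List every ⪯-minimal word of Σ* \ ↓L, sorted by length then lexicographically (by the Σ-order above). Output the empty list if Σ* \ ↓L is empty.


min(Σ*\↓L) = [29, 02, hu0, hh9, 9u22, 0909].

|Q|=55, |F|=28, |δ|=192 (18 ε).
min D↑ (27 st, q0=0, F={6}): 0:u→0,2→1,h→2,9→3,0→4 1:u→1,2→1,h→5,9→6,0→7 2:u→8,2→5,h→5,9→9,0→10 3:u→11,2→12,h→9,9→3,0→4 4:u→4,2→6,h→10,9→13,0→4 5:u→14,2→5,h→5,9→6,0→15 6:u→6,2→6,h→6,9→6,0→6 7:u→7,2→6,h→15,9→6,0→7 8:u→8,2→14,h→14,9→16,0→6 9:u→17,2→18,h→18,9→9,0→10 10:u→19,2→6,h→15,9→20,0→10 11:u→11,2→7,h→21,9→11,0→4 12:u→22,2→12,h→18,9→6,0→7 13:u→13,2→6,h→20,9→13,0→7 14:u→14,2→14,h→14,9→6,0→6 15:u→23,2→6,h→15,9→6,0→15 16:u→17,2→24,h→24,9→16,0→6 17:u→17,2→23,h→25,9→17,0→6 18:u→25,2→18,h→18,9→6,0→15 19:u→19,2→6,h→23,9→19,0→6 20:u→19,2→6,h→15,9→20,0→15 21:u→17,2→15,h→26,9→21,0→10 22:u→22,2→7,h→26,9→6,0→7 23:u→23,2→6,h→23,9→6,0→6 24:u→25,2→24,h→24,9→6,0→6 25:u→25,2→23,h→25,9→6,0→6 26:u→25,2→15,h→26,9→6,0→15 [Hopcroft].
'29': N↓-sim [41, 24, 3] end={s12,s25,s54} rej; 2/2 deletions ∈↓L.
'02': |S_i|=[41, 14, 2] end={s19,s54} ∉↓L; 2/2 deletions ∈↓L.
'hu0': N↓-sim [41, 29, 12, 1] end={s54} ∉↓L; 3/3 deletions ∈↓L.
'hh9': |S_i|=[41, 29, 12, 2] end={s25,s54} ∉↓L; 3/3 del acc.
'9u22': N↓-sim [41, 34, 25, 8, 1] end={s54} — reject; 4/4 deletions ∈↓L.
'0909': N↓-sim [41, 14, 11, 6, 1] end={s54} rej; 4/4 del acc.
6 obstructions.


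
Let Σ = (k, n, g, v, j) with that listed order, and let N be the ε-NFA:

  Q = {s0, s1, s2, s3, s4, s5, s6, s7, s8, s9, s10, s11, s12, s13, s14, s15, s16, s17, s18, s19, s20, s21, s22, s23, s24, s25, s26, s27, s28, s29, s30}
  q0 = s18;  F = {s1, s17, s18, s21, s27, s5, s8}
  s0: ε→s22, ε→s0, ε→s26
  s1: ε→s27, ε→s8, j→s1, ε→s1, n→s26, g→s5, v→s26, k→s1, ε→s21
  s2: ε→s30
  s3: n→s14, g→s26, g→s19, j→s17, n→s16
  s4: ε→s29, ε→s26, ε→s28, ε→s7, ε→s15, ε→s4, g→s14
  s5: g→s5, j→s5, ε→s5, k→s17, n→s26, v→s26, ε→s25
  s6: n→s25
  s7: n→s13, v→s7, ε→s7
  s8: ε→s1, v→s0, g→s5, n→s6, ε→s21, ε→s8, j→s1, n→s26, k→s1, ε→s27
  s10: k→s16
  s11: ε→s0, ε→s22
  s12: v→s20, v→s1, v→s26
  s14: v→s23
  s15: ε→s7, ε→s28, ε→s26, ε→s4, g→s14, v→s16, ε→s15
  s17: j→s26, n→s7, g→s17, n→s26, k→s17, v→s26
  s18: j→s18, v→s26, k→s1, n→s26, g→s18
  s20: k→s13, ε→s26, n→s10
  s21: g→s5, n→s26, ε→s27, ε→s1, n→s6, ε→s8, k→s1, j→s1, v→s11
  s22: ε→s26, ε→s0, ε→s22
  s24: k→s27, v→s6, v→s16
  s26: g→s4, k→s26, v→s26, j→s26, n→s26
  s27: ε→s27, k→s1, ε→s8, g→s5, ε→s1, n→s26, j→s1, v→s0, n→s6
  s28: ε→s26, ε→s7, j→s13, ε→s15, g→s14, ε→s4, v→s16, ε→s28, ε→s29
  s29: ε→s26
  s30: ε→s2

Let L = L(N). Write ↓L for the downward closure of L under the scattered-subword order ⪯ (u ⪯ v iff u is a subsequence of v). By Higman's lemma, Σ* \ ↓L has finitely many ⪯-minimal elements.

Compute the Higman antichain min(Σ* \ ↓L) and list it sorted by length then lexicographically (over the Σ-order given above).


Antichain: [n, v, kgkj].

|Q|=31, |F|=7, |δ|=114 (46 ε).
min D↑ (5 st, q0=0, F={2}): 0:k→1,n→2,g→0,v→2,j→0 1:k→1,n→2,g→3,v→2,j→1 2:k→2,n→2,g→2,v→2,j→2 3:k→4,n→2,g→3,v→2,j→3 4:k→4,n→2,g→4,v→2,j→2 [Hopcroft].
'n': run [22, 12] end={s13,s14,s15,s16,s23,s25,s26,s28,s29,s4,s6,s7} ∉↓L; 1/1 deletions ∈↓L.
'v': |S_i|=[22, 13] end={s0,s11,s13,s14,s15,s16,s22,s23,s26,s28,s29,s4,…} rej; 1/1 del acc.
'kgkj': |S_i|=[22, 21, 13, 11, 10] end={s13,s14,s15,s16,s23,s26,s28,s29,s4,s7} — reject; 4/4 deletions ∈↓L.
3 obstructions.


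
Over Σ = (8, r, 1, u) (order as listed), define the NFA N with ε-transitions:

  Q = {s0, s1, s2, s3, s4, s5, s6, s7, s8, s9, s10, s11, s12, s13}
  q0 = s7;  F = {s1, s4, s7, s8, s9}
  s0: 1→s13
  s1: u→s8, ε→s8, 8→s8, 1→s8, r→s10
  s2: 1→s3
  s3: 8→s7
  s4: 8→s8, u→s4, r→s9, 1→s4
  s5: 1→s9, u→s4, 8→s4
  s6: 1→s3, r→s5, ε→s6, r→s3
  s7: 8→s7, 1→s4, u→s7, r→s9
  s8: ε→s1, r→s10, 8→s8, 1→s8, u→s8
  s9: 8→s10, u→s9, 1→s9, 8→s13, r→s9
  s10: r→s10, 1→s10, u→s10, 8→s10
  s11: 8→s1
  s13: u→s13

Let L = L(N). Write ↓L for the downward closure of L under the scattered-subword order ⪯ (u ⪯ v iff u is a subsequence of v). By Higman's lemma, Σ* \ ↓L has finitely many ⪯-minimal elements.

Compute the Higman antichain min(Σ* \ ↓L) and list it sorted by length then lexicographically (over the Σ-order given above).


min(Σ*\↓L) = [r8, 18r].

|Q|=14, |F|=5, |δ|=39 (3 ε).
min D↑ (5 st, q0=0, F={3}): 0:8→0,r→1,1→2,u→0 1:8→3,r→1,1→1,u→1 2:8→4,r→1,1→2,u→2 3:8→3,r→3,1→3,u→3 4:8→4,r→3,1→4,u→4.
'r8': N↓-sim [7, 3, 2] end={s10,s13} rej; 2/2 deletions ∈↓L.
'18r': |S_i|=[7, 6, 4, 1] end={s10} ∉↓L; 3/3 deletions ∈↓L.
2 obstructions.


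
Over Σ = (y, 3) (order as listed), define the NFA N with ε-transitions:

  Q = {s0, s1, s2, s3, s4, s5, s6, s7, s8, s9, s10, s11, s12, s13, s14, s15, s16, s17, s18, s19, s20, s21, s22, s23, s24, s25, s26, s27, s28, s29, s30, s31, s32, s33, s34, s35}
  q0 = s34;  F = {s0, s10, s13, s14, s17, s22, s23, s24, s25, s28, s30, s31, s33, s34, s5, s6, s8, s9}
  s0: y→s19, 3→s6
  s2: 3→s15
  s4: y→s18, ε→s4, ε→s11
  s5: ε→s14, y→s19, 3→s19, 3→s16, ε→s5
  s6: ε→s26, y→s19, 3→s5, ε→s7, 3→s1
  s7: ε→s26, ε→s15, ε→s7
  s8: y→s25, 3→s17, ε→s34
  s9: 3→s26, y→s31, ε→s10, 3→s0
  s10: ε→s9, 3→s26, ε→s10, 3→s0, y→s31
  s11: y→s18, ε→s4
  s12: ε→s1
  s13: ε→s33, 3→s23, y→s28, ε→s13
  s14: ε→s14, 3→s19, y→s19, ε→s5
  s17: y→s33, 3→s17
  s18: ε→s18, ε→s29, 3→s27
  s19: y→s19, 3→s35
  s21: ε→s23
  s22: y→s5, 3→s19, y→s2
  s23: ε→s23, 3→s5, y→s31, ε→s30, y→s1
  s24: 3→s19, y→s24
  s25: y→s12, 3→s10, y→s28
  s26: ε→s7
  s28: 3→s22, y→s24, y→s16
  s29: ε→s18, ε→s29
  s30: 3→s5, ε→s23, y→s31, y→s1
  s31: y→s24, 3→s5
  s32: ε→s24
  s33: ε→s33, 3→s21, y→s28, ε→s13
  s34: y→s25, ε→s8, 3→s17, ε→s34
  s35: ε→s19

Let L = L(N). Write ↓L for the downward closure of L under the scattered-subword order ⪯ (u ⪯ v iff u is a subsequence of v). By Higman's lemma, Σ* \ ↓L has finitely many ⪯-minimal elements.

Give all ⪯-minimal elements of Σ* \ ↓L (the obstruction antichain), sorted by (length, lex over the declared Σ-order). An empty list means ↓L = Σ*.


|Q|=36, |F|=18, |δ|=85 (34 ε).
min D↑ (14 st, q0=0, F={11}): 0:y→1,3→2 1:y→3,3→4 2:y→5,3→2 3:y→6,3→7 4:y→8,3→9 5:y→3,3→10 6:y→6,3→11 7:y→12,3→11 8:y→6,3→12 9:y→11,3→13 10:y→8,3→12 11:y→11,3→11 12:y→11,3→11 13:y→11,3→12.
'yyy3': N↓-sim [28, 25, 13, 8, 4] end={s15,s16,s19,s35} rej; 4/4 del acc.
'yy33': N↓-sim [28, 25, 13, 8, 4] end={s15,s16,s19,s35} rej; 4/4 deletions ∈↓L.
'y33y': run [28, 25, 20, 11, 2] end={s19,s35} rej; 4/4 single-dels accept.
'yy3yy': run [28, 25, 13, 8, 7, 2] end={s19,s35} — reject; 5/5 del acc.
'3y333': N↓-sim [28, 24, 17, 14, 6, 3] end={s16,s19,s35} rej; 5/5 single-dels accept.
'y33333': run [28, 25, 20, 11, 10, 6, 3] end={s16,s19,s35} rej; 6/6 deletions ∈↓L.
6 minimals (antichain).

Antichain: [yyy3, yy33, y33y, yy3yy, 3y333, y33333].


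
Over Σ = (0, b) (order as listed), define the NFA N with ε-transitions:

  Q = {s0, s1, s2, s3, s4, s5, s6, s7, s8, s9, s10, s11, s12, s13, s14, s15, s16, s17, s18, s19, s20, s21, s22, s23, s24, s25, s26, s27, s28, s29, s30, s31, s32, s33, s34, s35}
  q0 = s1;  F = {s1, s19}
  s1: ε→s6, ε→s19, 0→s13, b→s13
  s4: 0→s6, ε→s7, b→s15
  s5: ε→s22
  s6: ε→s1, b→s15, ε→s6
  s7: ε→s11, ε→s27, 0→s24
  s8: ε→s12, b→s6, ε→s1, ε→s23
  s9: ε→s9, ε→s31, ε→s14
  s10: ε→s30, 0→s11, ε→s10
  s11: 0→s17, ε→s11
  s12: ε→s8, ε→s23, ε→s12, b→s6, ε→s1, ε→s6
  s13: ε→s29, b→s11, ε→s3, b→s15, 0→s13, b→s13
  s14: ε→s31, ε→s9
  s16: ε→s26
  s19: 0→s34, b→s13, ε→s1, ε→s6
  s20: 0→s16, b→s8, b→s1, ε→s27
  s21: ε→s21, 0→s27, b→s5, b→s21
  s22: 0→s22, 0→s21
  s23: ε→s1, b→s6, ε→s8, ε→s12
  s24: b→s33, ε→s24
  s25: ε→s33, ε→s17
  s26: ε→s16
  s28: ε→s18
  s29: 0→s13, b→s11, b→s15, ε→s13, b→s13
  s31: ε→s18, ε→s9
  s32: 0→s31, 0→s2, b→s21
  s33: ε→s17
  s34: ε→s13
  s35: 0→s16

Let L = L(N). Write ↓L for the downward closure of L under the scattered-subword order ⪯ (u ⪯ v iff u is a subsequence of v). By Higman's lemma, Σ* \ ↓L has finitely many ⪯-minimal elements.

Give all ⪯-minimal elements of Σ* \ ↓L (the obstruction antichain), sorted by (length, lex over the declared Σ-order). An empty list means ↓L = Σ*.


|Q|=36, |F|=2, |δ|=78 (44 ε).
min D↑ (2 st, q0=0, F={1}): 0:0→1,b→1 1:0→1,b→1.
'0': |S_i|=[10, 7] end={s11,s13,s15,s17,s29,s3,s34} — reject; 1/1 deletions ∈↓L.
'b': run [10, 6] end={s11,s13,s15,s17,s29,s3} ∉↓L; 1/1 single-dels accept.
2 obstructions.

min(Σ*\↓L) = [0, b].


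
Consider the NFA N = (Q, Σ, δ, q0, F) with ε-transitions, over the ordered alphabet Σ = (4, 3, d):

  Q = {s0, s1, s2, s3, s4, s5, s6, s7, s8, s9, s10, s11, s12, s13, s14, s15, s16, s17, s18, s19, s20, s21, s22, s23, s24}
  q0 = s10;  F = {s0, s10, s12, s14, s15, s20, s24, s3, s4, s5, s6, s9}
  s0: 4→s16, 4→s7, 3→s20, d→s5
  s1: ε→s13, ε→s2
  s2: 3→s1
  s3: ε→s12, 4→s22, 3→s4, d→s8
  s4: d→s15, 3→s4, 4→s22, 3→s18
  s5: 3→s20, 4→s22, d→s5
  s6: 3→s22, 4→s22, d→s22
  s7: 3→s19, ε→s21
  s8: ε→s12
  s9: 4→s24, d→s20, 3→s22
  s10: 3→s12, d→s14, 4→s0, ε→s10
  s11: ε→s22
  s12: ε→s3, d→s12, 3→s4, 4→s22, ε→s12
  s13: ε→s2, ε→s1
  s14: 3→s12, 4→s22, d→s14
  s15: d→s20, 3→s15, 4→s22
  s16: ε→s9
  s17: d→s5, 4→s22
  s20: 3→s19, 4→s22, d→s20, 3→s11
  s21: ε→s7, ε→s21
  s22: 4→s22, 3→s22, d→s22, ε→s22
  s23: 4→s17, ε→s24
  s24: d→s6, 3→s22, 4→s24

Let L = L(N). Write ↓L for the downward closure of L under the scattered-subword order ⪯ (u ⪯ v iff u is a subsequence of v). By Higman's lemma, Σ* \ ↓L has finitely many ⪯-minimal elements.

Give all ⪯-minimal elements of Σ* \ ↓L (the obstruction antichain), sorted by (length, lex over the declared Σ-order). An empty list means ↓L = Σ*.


A = [34, d4, 443, 433, 444dd, 33dd3].

|Q|=25, |F|=12, |δ|=63 (16 ε).
min D↑ (12 st, q0=0, F={7}): 0:4→1,3→2,d→3 1:4→4,3→5,d→6 2:4→7,3→8,d→2 3:4→7,3→2,d→3 4:4→9,3→7,d→5 5:4→7,3→7,d→5 6:4→7,3→5,d→6 7:4→7,3→7,d→7 8:4→7,3→8,d→10 9:4→9,3→7,d→11 10:4→7,3→10,d→5 11:4→7,3→7,d→7 (ε-aug+det+¬).
'34': N↓-sim [20, 10, 1] end={s22} rej; 2/2 deletions ∈↓L.
'd4': run [20, 13, 1] end={s22} ∉↓L; 2/2 single-dels accept.
'443': N↓-sim [20, 12, 10, 3] end={s11,s19,s22} — reject; 3/3 del acc.
'433': run [20, 12, 4, 3] end={s11,s19,s22} ∉↓L; 3/3 del acc.
'444dd': N↓-sim [20, 12, 10, 3, 2, 1] end={s22} rej; 5/5 single-dels accept.
'33dd3': |S_i|=[20, 10, 7, 5, 4, 3] end={s11,s19,s22} — reject; 5/5 deletions ∈↓L.
6 words, ⪯-incomp.


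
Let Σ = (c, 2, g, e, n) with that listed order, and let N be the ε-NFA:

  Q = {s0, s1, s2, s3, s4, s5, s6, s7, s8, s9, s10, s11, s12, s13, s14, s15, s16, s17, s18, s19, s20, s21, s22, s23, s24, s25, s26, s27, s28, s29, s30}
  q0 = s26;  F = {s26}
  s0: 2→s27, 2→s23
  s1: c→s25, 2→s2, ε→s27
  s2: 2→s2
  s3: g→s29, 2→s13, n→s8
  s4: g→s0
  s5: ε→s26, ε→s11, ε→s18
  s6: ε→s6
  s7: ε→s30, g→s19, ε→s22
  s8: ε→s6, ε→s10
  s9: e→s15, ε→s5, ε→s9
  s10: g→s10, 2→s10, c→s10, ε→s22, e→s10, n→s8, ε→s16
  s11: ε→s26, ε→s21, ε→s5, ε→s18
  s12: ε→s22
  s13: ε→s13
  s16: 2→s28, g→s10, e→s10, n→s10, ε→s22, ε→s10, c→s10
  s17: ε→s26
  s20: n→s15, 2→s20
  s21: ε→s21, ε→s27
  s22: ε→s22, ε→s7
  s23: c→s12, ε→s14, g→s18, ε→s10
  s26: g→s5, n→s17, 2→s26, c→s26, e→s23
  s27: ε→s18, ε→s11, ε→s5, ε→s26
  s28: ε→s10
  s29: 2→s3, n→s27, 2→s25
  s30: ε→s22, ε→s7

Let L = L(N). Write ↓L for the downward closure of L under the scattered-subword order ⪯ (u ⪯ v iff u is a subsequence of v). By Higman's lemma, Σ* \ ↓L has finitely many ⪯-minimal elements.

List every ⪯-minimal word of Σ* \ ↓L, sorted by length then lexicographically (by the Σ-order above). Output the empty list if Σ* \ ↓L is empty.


A = [e].

|Q|=31, |F|=1, |δ|=68 (35 ε).
min D↑ (2 st, q0=0, F={1}): 0:c→0,2→0,g→0,e→1,n→0 1:c→1,2→1,g→1,e→1,n→1.
'e': N↓-sim [19, 13] end={s10,s12,s14,s16,s18,s19,s22,s23,s28,s30,s6,s7,…} — reject; 1/1 deletions ∈↓L.
1 words, ⪯-incomp.


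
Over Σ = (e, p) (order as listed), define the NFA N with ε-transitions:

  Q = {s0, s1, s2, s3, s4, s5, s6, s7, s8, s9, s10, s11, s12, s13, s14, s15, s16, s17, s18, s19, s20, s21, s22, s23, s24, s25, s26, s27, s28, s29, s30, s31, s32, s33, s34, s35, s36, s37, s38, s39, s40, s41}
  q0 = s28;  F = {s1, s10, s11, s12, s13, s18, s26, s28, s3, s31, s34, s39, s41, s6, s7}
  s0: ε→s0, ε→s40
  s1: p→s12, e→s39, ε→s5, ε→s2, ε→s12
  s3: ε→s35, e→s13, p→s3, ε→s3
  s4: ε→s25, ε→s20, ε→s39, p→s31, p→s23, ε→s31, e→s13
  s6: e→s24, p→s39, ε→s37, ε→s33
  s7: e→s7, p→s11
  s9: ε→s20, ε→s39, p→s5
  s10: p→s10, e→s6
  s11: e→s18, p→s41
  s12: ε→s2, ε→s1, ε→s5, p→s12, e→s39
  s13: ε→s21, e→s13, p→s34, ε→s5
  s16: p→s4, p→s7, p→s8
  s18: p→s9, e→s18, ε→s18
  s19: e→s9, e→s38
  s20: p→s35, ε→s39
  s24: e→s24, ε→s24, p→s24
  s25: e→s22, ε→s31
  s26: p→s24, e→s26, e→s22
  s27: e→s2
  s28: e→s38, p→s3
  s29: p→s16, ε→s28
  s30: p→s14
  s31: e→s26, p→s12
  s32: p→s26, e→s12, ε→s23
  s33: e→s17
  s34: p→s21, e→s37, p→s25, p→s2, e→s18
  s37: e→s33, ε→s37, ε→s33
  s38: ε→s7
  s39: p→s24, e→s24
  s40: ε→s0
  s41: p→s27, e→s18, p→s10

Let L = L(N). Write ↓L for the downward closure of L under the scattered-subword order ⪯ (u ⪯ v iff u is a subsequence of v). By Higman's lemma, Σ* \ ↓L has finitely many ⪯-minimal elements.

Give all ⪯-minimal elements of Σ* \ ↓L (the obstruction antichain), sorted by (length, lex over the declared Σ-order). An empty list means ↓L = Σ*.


|Q|=42, |F|=15, |δ|=85 (30 ε).
min D↑ (15 st, q0=0, F={11}): 0:e→1,p→2 1:e→1,p→3 2:e→4,p→2 3:e→5,p→6 4:e→4,p→7 5:e→5,p→8 6:e→5,p→9 7:e→5,p→10 8:e→11,p→11 9:e→12,p→9 10:e→13,p→14 11:e→11,p→11 12:e→11,p→8 13:e→13,p→11 14:e→8,p→14 [Hopcroft].
'epepe': run [29, 27, 24, 14, 6, 1] end={s24} rej; 5/5 single-dels accept.
'epepp': run [29, 27, 24, 14, 6, 3] end={s24,s35,s5} rej; 5/5 single-dels accept.
'epppee': |S_i|=[29, 27, 24, 22, 15, 7, 3] end={s17,s24,s33} ∉↓L; 6/6 del acc.
'peppep': run [29, 26, 21, 19, 14, 4, 1] end={s24} ∉↓L; 6/6 del acc.
4 minimals (antichain).

Antichain: [epepe, epepp, epppee, peppep].


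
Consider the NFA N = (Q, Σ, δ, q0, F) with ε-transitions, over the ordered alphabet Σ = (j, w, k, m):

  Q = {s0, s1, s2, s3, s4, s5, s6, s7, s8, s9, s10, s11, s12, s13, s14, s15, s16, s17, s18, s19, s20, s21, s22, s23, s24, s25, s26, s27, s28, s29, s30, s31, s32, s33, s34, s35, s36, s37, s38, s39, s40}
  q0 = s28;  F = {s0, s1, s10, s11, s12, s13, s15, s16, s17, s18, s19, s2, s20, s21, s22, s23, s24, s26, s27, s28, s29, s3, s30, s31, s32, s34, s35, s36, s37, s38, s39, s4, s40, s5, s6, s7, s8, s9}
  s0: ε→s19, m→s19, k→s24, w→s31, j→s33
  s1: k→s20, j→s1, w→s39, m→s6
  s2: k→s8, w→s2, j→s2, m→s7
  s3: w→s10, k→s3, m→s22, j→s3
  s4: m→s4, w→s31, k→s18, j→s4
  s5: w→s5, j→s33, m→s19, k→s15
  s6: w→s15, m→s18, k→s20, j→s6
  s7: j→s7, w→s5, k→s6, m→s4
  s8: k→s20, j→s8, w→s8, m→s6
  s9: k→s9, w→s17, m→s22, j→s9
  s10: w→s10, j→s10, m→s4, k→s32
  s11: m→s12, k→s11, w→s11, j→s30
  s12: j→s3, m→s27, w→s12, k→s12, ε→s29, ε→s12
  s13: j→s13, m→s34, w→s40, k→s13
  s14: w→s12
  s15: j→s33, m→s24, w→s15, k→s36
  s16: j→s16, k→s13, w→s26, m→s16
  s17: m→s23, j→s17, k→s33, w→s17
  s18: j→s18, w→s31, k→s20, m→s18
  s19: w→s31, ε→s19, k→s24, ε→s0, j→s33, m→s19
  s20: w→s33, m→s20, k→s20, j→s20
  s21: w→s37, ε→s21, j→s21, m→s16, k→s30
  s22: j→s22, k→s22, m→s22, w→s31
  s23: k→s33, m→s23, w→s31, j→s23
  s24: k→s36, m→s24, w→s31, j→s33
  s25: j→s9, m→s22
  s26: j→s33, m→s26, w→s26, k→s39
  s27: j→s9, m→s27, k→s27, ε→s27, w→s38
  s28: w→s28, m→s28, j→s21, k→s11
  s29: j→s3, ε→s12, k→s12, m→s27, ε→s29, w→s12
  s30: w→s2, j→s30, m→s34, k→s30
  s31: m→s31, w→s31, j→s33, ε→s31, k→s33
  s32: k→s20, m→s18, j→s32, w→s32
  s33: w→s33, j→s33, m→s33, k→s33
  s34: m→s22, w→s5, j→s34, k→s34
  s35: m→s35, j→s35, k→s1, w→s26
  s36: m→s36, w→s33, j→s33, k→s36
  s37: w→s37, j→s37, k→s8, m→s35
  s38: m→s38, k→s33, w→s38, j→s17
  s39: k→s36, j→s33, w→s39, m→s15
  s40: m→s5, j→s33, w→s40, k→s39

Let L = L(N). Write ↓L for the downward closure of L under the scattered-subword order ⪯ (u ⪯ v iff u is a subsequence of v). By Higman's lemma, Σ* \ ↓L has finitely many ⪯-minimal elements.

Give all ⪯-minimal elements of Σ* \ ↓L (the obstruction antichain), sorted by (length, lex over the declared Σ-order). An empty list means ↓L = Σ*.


|Q|=41, |F|=38, |δ|=169 (10 ε).
min D↑ (37 st, q0=0, F={21}): 0:j→1,w→0,k→2,m→0 1:j→1,w→3,k→4,m→5 2:j→4,w→2,k→2,m→6 3:j→3,w→3,k→7,m→8 4:j→4,w→9,k→4,m→10 5:j→5,w→11,k→12,m→5 6:j→13,w→6,k→6,m→14 7:j→7,w→7,k→15,m→16 8:j→8,w→11,k→17,m→8 9:j→9,w→9,k→7,m→18 10:j→10,w→19,k→10,m→20 11:j→21,w→11,k→22,m→11 12:j→12,w→23,k→12,m→10 13:j→13,w→24,k→13,m→20 14:j→25,w→26,k→14,m→14 15:j→15,w→21,k→15,m→15 16:j→16,w→27,k→15,m→28 17:j→17,w→22,k→15,m→16 18:j→18,w→19,k→16,m→29 19:j→21,w→19,k→27,m→30 20:j→20,w→31,k→20,m→20 21:j→21,w→21,k→21,m→21 22:j→21,w→22,k→32,m→27 23:j→21,w→23,k→22,m→19 24:j→24,w→24,k→33,m→29 25:j→25,w→34,k→25,m→20 26:j→34,w→26,k→21,m→26 27:j→21,w→27,k→32,m→35 28:j→28,w→31,k→15,m→28 29:j→29,w→31,k→28,m→29 30:j→21,w→31,k→35,m→30 31:j→21,w→31,k→21,m→31 32:j→21,w→21,k→32,m→32 33:j→33,w→33,k→15,m→28 34:j→34,w→34,k→21,m→36 35:j→21,w→31,k→32,m→35 36:j→36,w→31,k→21,m→36.
'jmwj': N↓-sim [39, 33, 23, 11, 1] end={s33} — reject; 4/4 deletions ∈↓L.
'jwkkw': run [39, 33, 25, 12, 3, 1] end={s33} — reject; 5/5 single-dels accept.
'kmmwk': run [39, 33, 25, 15, 5, 1] end={s33} ∉↓L; 5/5 del acc.
3 minimals (antichain).

Antichain: [jmwj, jwkkw, kmmwk].


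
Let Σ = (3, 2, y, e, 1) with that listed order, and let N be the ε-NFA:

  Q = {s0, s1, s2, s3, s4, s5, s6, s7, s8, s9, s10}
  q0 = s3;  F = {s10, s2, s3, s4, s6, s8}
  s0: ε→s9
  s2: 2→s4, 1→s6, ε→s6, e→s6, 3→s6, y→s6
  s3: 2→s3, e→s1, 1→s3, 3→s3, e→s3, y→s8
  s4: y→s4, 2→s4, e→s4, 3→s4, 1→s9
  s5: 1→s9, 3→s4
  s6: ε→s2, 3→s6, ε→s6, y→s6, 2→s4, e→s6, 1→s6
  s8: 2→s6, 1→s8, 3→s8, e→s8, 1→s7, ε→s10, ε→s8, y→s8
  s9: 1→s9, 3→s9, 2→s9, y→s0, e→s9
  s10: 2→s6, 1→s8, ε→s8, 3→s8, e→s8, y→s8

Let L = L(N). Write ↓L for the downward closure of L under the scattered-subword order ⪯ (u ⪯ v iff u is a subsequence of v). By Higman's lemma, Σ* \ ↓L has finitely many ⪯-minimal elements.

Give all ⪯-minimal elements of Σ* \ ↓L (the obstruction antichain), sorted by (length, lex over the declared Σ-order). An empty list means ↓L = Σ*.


A = [y221].

|Q|=11, |F|=6, |δ|=46 (7 ε).
min D↑ (5 st, q0=0, F={4}): 0:3→0,2→0,y→1,e→0,1→0 1:3→1,2→2,y→1,e→1,1→1 2:3→2,2→3,y→2,e→2,1→2 3:3→3,2→3,y→3,e→3,1→4 4:3→4,2→4,y→4,e→4,1→4 [Hopcroft].
'y221': N↓-sim [10, 8, 5, 3, 2] end={s0,s9} rej; 4/4 single-dels accept.
1 obstructions.


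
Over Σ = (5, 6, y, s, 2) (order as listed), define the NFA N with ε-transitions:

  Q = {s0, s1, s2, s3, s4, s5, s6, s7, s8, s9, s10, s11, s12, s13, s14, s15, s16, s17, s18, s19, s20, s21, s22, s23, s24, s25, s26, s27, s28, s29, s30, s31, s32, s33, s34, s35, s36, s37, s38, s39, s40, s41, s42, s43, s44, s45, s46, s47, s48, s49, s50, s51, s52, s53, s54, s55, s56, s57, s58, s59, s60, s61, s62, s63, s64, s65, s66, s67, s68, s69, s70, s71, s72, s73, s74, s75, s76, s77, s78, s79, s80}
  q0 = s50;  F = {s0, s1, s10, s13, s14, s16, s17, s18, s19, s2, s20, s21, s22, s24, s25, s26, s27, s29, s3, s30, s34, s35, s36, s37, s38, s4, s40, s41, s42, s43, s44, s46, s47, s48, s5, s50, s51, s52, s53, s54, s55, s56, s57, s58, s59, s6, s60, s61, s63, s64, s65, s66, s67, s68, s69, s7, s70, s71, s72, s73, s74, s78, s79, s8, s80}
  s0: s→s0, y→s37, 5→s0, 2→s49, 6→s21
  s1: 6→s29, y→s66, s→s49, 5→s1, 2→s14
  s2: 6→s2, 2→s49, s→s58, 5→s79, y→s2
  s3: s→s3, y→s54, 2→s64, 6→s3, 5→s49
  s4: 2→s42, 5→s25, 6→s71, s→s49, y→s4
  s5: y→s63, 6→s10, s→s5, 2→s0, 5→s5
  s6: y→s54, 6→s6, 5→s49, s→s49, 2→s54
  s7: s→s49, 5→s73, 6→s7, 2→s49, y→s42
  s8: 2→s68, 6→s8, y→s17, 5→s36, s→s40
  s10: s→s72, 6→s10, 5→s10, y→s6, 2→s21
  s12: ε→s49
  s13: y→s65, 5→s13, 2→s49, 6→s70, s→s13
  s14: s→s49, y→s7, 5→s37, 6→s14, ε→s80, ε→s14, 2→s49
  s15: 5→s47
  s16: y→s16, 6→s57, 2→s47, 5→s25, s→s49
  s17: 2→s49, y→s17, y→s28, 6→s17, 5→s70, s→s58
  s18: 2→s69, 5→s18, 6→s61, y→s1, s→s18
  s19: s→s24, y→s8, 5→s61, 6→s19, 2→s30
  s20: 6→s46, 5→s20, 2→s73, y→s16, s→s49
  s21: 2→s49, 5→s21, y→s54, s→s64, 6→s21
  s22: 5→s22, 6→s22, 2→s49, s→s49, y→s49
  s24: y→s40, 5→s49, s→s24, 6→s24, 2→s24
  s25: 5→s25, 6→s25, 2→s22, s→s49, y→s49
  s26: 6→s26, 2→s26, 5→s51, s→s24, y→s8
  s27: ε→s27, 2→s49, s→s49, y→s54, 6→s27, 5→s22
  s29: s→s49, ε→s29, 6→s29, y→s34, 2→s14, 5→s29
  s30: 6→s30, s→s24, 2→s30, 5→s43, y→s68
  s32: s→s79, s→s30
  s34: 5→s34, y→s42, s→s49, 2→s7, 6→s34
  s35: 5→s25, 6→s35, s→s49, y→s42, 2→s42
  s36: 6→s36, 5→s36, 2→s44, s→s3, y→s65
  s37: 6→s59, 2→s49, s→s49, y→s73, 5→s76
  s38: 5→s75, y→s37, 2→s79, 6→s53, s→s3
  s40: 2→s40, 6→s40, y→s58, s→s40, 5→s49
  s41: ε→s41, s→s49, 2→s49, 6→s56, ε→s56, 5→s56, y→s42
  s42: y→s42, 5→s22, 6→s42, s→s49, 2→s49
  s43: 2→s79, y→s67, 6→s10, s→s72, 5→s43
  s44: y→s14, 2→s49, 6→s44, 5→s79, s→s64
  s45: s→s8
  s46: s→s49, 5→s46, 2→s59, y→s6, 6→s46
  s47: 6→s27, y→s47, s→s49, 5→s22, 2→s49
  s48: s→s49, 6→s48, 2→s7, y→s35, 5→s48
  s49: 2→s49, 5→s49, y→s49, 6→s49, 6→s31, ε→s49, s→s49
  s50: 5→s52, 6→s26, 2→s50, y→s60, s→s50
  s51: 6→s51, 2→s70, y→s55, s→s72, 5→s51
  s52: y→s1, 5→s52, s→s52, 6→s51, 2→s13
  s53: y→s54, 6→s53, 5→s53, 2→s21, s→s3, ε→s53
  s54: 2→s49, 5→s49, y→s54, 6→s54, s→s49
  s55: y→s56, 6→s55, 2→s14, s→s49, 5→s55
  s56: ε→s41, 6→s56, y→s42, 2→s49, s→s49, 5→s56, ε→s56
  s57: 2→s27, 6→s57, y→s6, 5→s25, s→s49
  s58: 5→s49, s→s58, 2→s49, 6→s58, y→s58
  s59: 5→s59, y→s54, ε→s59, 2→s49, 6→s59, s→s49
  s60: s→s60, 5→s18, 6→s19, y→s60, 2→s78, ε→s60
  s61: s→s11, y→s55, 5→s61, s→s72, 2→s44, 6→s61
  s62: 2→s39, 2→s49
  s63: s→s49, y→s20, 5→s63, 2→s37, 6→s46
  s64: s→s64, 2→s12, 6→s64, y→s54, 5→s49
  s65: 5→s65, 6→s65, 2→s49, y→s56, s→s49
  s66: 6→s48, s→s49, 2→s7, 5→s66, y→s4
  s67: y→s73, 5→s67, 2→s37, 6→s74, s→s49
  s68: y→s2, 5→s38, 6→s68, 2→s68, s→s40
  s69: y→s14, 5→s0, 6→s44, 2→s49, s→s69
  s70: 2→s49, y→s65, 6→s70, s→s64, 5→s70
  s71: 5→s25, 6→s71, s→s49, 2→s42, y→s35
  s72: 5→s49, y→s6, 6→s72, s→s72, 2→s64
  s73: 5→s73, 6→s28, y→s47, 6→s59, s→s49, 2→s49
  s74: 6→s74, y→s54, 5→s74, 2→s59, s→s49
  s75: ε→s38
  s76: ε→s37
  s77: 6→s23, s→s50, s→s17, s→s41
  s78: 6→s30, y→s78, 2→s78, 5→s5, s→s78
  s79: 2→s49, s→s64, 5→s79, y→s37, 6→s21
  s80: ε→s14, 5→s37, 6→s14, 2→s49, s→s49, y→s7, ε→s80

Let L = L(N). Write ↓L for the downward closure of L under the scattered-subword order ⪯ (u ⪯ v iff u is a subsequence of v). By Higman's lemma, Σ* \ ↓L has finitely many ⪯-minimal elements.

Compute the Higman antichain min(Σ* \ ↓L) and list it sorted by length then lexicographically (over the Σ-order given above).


A = [5ys, 522, 6s5, 6yy2, 5yyy5y, y256y5].

|Q|=81, |F|=65, |δ|=361 (17 ε).
min D↑ (64 st, q0=0, F={17}): 0:5→1,6→2,y→3,s→0,2→0 1:5→1,6→4,y→5,s→1,2→6 2:5→4,6→2,y→7,s→8,2→2 3:5→9,6→10,y→3,s→3,2→11 4:5→4,6→4,y→12,s→13,2→14 5:5→5,6→15,y→16,s→17,2→18 6:5→6,6→14,y→19,s→6,2→17 7:5→20,6→7,y→21,s→22,2→23 8:5→17,6→8,y→22,s→8,2→8 9:5→9,6→24,y→5,s→9,2→25 10:5→24,6→10,y→7,s→8,2→26 11:5→27,6→26,y→11,s→11,2→11 12:5→12,6→12,y→28,s→17,2→18 13:5→17,6→13,y→29,s→13,2→30 14:5→14,6→14,y→19,s→30,2→17 15:5→15,6→15,y→31,s→17,2→18 16:5→16,6→32,y→33,s→17,2→34 17:5→17,6→17,y→17,s→17,2→17 18:5→35,6→18,y→34,s→17,2→17 19:5→19,6→19,y→28,s→17,2→17 20:5→20,6→20,y→19,s→36,2→37 21:5→14,6→21,y→21,s→38,2→17 22:5→17,6→22,y→38,s→22,2→22 23:5→39,6→23,y→40,s→22,2→23 24:5→24,6→24,y→12,s→13,2→37 25:5→41,6→37,y→18,s→25,2→17 26:5→42,6→26,y→23,s→8,2→26 27:5→27,6→43,y→44,s→27,2→41 28:5→28,6→28,y→45,s→17,2→17 29:5→17,6→29,y→46,s→17,2→46 30:5→17,6→30,y→46,s→30,2→17 31:5→31,6→31,y→45,s→17,2→34 32:5→32,6→32,y→47,s→17,2→34 33:5→48,6→49,y→33,s→17,2→45 34:5→50,6→34,y→45,s→17,2→17 35:5→35,6→51,y→50,s→17,2→17 36:5→17,6→36,y→46,s→36,2→30 37:5→52,6→37,y→18,s→30,2→17 38:5→17,6→38,y→38,s→38,2→17 39:5→39,6→53,y→35,s→36,2→52 40:5→52,6→40,y→40,s→38,2→17 41:5→41,6→54,y→35,s→41,2→17 42:5→42,6→43,y→55,s→13,2→52 43:5→43,6→43,y→29,s→13,2→54 44:5→44,6→56,y→57,s→17,2→35 45:5→58,6→45,y→45,s→17,2→17 46:5→17,6→46,y→46,s→17,2→17 47:5→48,6→47,y→45,s→17,2→45 48:5→48,6→48,y→17,s→17,2→58 49:5→48,6→49,y→47,s→17,2→45 50:5→50,6→51,y→59,s→17,2→17 51:5→51,6→51,y→46,s→17,2→17 52:5→52,6→54,y→35,s→30,2→17 53:5→53,6→53,y→46,s→36,2→54 54:5→54,6→54,y→46,s→30,2→17 55:5→55,6→60,y→50,s→17,2→35 56:5→56,6→56,y→29,s→17,2→51 57:5→57,6→56,y→61,s→17,2→50 58:5→58,6→58,y→17,s→17,2→17 59:5→58,6→62,y→59,s→17,2→17 60:5→60,6→60,y→46,s→17,2→51 61:5→48,6→63,y→61,s→17,2→59 62:5→58,6→62,y→46,s→17,2→17 63:5→48,6→63,y→29,s→17,2→62 (ε-aug+det+¬).
'5ys': |S_i|=[72, 59, 36, 2] end={s31,s49} rej; 3/3 deletions ∈↓L.
'522': |S_i|=[72, 59, 27, 3] end={s12,s31,s49} rej; 3/3 single-dels accept.
'6s5': N↓-sim [72, 57, 12, 2] end={s31,s49} ∉↓L; 3/3 del acc.
'6yy2': |S_i|=[72, 57, 42, 26, 3] end={s12,s31,s49} — reject; 4/4 del acc.
'5yyy5y': N↓-sim [72, 59, 36, 25, 14, 4, 2] end={s31,s49} rej; 6/6 deletions ∈↓L.
'y256y5': run [72, 67, 46, 33, 19, 4, 2] end={s31,s49} — reject; 6/6 deletions ∈↓L.
6 words, ⪯-incomp.
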